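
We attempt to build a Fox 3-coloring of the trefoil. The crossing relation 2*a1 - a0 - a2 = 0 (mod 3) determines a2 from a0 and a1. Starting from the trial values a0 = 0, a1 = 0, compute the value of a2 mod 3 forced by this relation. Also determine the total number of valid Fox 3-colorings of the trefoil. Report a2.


Step 1: Apply the given crossing relation 2*a1 - a0 - a2 = 0 (mod 3).
  a2 = 2*a1 - a0 mod 3
  a2 = 2*0 - 0 mod 3
  a2 = 0 - 0 mod 3
  a2 = 0 mod 3 = 0
Step 2: The trefoil has determinant 3.
  Number of Fox p-colorings (p prime) is p^2 if p = 3, else p.
  Since p = 3 divides det = 3, the trefoil is 3-colorable.
  (Indeed for p = 3 any choice of a0, a1 extends to a valid coloring; the trial (a0, a1, a2) = (0, 0, 0) satisfies all three crossing relations.)
  Total colorings = 3^2 = 9
Step 3: a2 = 0, total Fox 3-colorings = 9

0


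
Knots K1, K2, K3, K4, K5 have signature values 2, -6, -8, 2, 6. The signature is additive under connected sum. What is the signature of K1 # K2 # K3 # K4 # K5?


The signature is additive under connected sum.
signature(K1 # K2 # K3 # K4 # K5) = (2) + (-6) + (-8) + (2) + (6)
= -4

-4


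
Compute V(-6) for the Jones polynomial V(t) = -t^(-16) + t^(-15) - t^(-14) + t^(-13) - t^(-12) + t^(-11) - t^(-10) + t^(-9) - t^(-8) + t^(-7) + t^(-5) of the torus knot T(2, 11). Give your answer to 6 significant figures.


Substituting t = -6 into V(t) = -t^(-16) + t^(-15) - t^(-14) + t^(-13) - t^(-12) + t^(-11) - t^(-10) + t^(-9) - t^(-8) + t^(-7) + t^(-5):
  (-)t^(-16) = -3.5447e-13
  (+)t^(-15) = -2.12682e-12
  (-)t^(-14) = -1.27609e-11
  (+)t^(-13) = -7.65656e-11
  (-)t^(-12) = -4.59394e-10
  (+)t^(-11) = -2.75636e-09
  (-)t^(-10) = -1.65382e-08
  (+)t^(-9) = -9.9229e-08
  (-)t^(-8) = -5.95374e-07
  (+)t^(-7) = -3.57225e-06
  (+)t^(-5) = -0.000128601
Sum = (-3.5447e-13) + (-2.12682e-12) + (-1.27609e-11) + (-7.65656e-11) + (-4.59394e-10) + (-2.75636e-09) + (-1.65382e-08) + (-9.9229e-08) + (-5.95374e-07) + (-3.57225e-06) + (-0.000128601)
= -0.0001328875171
Rounded to 6 significant figures: -0.000132888

-0.000132888


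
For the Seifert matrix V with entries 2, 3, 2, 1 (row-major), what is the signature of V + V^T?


Step 1: V + V^T = [[4, 5], [5, 2]]
Step 2: trace = 6, det = -17
Step 3: Discriminant = 6^2 - 4*(-17) = 104
Step 4: Eigenvalues: 8.09902, -2.09902
Step 5: Signature = (# positive eigenvalues) - (# negative eigenvalues) = 0

0


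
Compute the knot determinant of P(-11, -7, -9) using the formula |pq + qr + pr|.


Step 1: Compute pq + qr + pr.
pq = (-11)*(-7) = 77
qr = (-7)*(-9) = 63
pr = (-11)*(-9) = 99
pq + qr + pr = 77 + 63 + 99 = 239
Step 2: Take absolute value.
det(P(-11,-7,-9)) = |239| = 239

239


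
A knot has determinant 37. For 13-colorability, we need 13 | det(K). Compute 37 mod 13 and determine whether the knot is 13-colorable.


Step 1: A knot is p-colorable if and only if p divides its determinant.
Step 2: Compute 37 mod 13.
37 = 2 * 13 + 11
Step 3: 37 mod 13 = 11
Step 4: The knot is 13-colorable: no

11


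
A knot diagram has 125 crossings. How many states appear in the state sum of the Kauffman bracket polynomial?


Each crossing contributes 2 choices (A-smoothing or B-smoothing).
Total states = 2^125 = 42535295865117307932921825928971026432

42535295865117307932921825928971026432


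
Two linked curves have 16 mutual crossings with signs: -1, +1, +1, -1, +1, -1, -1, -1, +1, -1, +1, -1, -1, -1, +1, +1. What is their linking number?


Step 1: Count positive crossings: 7
Step 2: Count negative crossings: 9
Step 3: Sum of signs = 7 - 9 = -2
Step 4: Linking number = sum/2 = -2/2 = -1

-1


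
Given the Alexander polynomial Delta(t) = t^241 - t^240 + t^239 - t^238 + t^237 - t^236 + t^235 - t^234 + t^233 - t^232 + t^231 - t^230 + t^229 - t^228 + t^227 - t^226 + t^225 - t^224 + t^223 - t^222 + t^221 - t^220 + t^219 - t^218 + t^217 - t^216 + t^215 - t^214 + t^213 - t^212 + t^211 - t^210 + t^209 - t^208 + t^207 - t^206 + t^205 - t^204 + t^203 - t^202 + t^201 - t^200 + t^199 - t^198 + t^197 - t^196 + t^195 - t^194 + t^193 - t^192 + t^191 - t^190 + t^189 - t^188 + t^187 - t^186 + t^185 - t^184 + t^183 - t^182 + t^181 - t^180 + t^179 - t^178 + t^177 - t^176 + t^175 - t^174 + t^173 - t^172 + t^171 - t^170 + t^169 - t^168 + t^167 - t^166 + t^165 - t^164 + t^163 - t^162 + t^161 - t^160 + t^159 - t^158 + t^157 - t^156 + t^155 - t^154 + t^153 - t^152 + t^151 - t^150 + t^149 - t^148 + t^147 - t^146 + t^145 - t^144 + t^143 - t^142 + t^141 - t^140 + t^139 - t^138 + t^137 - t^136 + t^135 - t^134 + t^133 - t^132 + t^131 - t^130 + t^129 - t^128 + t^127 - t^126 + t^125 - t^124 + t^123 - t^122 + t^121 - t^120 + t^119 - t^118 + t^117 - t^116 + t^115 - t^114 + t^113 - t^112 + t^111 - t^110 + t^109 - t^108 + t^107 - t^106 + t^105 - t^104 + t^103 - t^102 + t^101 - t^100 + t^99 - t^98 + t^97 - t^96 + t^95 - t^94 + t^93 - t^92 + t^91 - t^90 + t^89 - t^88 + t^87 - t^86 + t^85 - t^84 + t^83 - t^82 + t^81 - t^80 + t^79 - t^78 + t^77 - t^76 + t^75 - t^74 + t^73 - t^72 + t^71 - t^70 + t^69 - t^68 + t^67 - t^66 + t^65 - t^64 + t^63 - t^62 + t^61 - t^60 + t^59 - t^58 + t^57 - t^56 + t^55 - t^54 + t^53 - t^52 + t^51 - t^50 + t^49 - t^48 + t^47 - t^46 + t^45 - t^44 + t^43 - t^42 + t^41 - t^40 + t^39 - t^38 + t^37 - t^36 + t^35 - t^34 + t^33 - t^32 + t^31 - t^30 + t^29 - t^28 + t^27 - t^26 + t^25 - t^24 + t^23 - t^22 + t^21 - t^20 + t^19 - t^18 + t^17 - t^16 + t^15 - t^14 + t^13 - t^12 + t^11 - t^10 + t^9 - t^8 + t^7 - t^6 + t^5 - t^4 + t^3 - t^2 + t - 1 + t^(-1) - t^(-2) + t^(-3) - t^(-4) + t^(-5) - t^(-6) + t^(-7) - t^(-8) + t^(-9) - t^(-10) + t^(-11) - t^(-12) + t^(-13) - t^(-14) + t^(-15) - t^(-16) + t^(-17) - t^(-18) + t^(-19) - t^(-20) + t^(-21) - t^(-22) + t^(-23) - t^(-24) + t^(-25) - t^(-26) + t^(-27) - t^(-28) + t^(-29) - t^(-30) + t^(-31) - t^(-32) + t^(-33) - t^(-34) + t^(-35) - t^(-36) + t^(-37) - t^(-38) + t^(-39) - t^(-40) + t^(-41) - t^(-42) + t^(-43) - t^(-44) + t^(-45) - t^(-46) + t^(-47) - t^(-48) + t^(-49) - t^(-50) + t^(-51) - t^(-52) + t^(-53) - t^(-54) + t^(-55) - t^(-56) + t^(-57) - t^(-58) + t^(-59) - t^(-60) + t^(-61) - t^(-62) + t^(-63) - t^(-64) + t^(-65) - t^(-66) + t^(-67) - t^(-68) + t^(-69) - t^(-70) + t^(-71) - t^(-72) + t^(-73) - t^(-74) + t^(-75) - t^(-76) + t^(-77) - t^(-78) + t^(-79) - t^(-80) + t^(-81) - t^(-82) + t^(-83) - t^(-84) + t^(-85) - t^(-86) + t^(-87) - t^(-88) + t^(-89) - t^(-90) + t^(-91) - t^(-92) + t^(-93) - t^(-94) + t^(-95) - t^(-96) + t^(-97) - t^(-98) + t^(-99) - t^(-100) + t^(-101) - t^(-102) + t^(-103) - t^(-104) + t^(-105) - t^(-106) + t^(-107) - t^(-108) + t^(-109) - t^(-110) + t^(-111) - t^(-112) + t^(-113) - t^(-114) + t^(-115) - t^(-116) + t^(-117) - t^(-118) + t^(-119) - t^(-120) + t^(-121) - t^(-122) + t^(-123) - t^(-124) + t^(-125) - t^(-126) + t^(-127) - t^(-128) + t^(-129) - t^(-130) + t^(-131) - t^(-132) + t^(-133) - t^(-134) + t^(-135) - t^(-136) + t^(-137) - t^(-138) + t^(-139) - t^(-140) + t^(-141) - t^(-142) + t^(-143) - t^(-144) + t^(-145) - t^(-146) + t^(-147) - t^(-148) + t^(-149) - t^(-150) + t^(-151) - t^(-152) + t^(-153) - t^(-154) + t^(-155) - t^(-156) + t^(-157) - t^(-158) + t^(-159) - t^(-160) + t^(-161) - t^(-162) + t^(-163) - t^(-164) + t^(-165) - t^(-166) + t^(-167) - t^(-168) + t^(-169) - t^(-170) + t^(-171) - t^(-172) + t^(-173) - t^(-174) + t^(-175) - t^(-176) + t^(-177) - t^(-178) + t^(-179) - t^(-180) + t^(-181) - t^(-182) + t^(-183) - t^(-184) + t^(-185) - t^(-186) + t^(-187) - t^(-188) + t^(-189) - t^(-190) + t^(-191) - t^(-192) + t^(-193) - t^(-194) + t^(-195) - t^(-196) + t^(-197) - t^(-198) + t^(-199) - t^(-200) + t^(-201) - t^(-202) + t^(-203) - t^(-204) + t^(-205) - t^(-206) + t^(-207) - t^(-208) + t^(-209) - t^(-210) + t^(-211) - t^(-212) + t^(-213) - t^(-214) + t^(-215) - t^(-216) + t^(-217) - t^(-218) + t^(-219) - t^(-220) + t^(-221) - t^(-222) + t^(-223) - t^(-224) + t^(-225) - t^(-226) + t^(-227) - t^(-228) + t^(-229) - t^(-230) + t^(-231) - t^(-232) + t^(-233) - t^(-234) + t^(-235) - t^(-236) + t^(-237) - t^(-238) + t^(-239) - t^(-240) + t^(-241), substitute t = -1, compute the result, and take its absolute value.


Step 1: The polynomial has 483 terms with alternating signs, exponents from 241 down to -241.
Step 2: Substitute t = -1. The i-th term has coefficient (-1)^i and exponent (m-i),
  so its value is (-1)^i * (-1)^(m-i) = (-1)^m = -1 for every i.
Step 3: All 483 terms equal -1, so Delta(-1) = 483 * (-1) = -483
Step 4: |Delta(-1)| = 483

483


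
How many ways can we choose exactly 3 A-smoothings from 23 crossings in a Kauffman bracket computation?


We choose which 3 of 23 crossings get A-smoothings.
C(23, 3) = 23! / (3! * 20!)
= 1771

1771


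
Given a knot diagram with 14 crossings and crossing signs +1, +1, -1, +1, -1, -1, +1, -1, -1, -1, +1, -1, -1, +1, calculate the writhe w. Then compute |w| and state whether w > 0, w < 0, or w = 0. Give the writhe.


Step 1: Count positive crossings (+1).
Positive crossings: 6
Step 2: Count negative crossings (-1).
Negative crossings: 8
Step 3: Writhe = (positive) - (negative)
w = 6 - 8 = -2
Step 4: |w| = 2, and w is negative

-2


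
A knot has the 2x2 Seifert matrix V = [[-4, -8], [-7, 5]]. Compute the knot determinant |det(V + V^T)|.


Step 1: Form V + V^T where V = [[-4, -8], [-7, 5]]
  V^T = [[-4, -7], [-8, 5]]
  V + V^T = [[-8, -15], [-15, 10]]
Step 2: det(V + V^T) = (-8)*10 - (-15)*(-15)
  = -80 - 225 = -305
Step 3: Knot determinant = |det(V + V^T)| = |-305| = 305

305


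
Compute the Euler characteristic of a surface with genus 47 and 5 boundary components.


chi = 2 - 2g - b
= 2 - 2*47 - 5
= 2 - 94 - 5 = -97

-97


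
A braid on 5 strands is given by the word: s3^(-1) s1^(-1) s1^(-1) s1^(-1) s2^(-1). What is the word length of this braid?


The word length counts the number of generators (including inverses).
Listing each generator: s3^(-1), s1^(-1), s1^(-1), s1^(-1), s2^(-1)
There are 5 generators in this braid word.

5


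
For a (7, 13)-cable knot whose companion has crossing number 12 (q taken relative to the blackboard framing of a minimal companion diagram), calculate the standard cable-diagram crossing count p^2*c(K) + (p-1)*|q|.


Step 1: Each of the c(K) crossings of the companion diagram becomes p*p = p^2 crossings among the p parallel strands, and each of the |q| twists s_1 s_2 ... s_(p-1) adds (p-1) crossings.
  Crossings = p^2 * c(K) + (p-1)*|q|
Step 2: = 7^2 * 12 + (7-1)*13
Step 3: = 49*12 + 6*13
Step 4: = 588 + 78 = 666

666


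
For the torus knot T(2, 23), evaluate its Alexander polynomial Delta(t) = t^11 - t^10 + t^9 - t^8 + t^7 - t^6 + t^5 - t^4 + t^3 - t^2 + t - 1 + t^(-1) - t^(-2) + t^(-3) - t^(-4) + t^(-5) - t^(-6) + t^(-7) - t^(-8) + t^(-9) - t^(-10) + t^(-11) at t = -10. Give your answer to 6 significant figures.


Substituting t = -10 into Delta(t) = t^11 - t^10 + t^9 - t^8 + t^7 - t^6 + t^5 - t^4 + t^3 - t^2 + t - 1 + t^(-1) - t^(-2) + t^(-3) - t^(-4) + t^(-5) - t^(-6) + t^(-7) - t^(-8) + t^(-9) - t^(-10) + t^(-11):
Term values: (-100000000000) + (-10000000000) + (-1000000000) + (-100000000) + (-10000000) + (-1000000) + (-100000) + (-10000) + (-1000) + (-100) + (-10) + (-1) + (-0.1) + (-0.01) + (-0.001) + (-0.0001) + (-1e-05) + (-1e-06) + (-1e-07) + (-1e-08) + (-1e-09) + (-1e-10) + (-1e-11)
Sum = -1.111111111e+11
Rounded to 6 significant figures: -1.11111e+11

-1.11111e+11


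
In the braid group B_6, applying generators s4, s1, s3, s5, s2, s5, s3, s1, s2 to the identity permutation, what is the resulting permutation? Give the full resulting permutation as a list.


Starting with identity [1, 2, 3, 4, 5, 6].
Apply generators in sequence:
  After s4: [1, 2, 3, 5, 4, 6]
  After s1: [2, 1, 3, 5, 4, 6]
  After s3: [2, 1, 5, 3, 4, 6]
  After s5: [2, 1, 5, 3, 6, 4]
  After s2: [2, 5, 1, 3, 6, 4]
  After s5: [2, 5, 1, 3, 4, 6]
  After s3: [2, 5, 3, 1, 4, 6]
  After s1: [5, 2, 3, 1, 4, 6]
  After s2: [5, 3, 2, 1, 4, 6]
Final permutation: [5, 3, 2, 1, 4, 6]

[5, 3, 2, 1, 4, 6]


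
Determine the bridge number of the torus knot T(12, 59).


The bridge number of T(p,q) is min(p,q).
min(12, 59) = 12

12


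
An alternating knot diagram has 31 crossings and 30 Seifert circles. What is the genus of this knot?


For alternating knots, g = (c - s + 1)/2.
= (31 - 30 + 1)/2
= 2/2 = 1

1


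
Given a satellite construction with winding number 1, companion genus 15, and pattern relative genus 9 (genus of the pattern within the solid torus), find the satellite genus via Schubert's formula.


Schubert: g(satellite) = g_rel(pattern) + |winding| * g(companion),
where g_rel(pattern) is the genus of the pattern relative to the solid torus.
= 9 + 1 * 15
= 9 + 15 = 24

24


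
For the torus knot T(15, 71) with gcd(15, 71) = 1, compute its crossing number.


For a torus knot T(p, q) with gcd(p,q)=1,
the crossing number is min(p*(q-1), q*(p-1)).
p*(q-1) = 15*70 = 1050
q*(p-1) = 71*14 = 994
min(1050, 994) = 994

994


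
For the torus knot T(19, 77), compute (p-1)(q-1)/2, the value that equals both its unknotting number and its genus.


For a torus knot T(p,q), both the unknotting number and genus equal (p-1)(q-1)/2.
= (19-1)(77-1)/2
= 18*76/2
= 1368/2 = 684

684


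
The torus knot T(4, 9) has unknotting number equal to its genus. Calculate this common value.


For a torus knot T(p,q), both the unknotting number and genus equal (p-1)(q-1)/2.
= (4-1)(9-1)/2
= 3*8/2
= 24/2 = 12

12


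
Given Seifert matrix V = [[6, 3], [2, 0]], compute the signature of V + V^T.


Step 1: V + V^T = [[12, 5], [5, 0]]
Step 2: trace = 12, det = -25
Step 3: Discriminant = 12^2 - 4*(-25) = 244
Step 4: Eigenvalues: 13.8102, -1.81025
Step 5: Signature = (# positive eigenvalues) - (# negative eigenvalues) = 0

0


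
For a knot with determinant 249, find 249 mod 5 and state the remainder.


Step 1: A knot is p-colorable if and only if p divides its determinant.
Step 2: Compute 249 mod 5.
249 = 49 * 5 + 4
Step 3: 249 mod 5 = 4
Step 4: The knot is 5-colorable: no

4


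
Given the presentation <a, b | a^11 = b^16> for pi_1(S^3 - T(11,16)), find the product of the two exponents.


The relation is a^11 = b^16.
Product of exponents = 11 * 16
= 176

176


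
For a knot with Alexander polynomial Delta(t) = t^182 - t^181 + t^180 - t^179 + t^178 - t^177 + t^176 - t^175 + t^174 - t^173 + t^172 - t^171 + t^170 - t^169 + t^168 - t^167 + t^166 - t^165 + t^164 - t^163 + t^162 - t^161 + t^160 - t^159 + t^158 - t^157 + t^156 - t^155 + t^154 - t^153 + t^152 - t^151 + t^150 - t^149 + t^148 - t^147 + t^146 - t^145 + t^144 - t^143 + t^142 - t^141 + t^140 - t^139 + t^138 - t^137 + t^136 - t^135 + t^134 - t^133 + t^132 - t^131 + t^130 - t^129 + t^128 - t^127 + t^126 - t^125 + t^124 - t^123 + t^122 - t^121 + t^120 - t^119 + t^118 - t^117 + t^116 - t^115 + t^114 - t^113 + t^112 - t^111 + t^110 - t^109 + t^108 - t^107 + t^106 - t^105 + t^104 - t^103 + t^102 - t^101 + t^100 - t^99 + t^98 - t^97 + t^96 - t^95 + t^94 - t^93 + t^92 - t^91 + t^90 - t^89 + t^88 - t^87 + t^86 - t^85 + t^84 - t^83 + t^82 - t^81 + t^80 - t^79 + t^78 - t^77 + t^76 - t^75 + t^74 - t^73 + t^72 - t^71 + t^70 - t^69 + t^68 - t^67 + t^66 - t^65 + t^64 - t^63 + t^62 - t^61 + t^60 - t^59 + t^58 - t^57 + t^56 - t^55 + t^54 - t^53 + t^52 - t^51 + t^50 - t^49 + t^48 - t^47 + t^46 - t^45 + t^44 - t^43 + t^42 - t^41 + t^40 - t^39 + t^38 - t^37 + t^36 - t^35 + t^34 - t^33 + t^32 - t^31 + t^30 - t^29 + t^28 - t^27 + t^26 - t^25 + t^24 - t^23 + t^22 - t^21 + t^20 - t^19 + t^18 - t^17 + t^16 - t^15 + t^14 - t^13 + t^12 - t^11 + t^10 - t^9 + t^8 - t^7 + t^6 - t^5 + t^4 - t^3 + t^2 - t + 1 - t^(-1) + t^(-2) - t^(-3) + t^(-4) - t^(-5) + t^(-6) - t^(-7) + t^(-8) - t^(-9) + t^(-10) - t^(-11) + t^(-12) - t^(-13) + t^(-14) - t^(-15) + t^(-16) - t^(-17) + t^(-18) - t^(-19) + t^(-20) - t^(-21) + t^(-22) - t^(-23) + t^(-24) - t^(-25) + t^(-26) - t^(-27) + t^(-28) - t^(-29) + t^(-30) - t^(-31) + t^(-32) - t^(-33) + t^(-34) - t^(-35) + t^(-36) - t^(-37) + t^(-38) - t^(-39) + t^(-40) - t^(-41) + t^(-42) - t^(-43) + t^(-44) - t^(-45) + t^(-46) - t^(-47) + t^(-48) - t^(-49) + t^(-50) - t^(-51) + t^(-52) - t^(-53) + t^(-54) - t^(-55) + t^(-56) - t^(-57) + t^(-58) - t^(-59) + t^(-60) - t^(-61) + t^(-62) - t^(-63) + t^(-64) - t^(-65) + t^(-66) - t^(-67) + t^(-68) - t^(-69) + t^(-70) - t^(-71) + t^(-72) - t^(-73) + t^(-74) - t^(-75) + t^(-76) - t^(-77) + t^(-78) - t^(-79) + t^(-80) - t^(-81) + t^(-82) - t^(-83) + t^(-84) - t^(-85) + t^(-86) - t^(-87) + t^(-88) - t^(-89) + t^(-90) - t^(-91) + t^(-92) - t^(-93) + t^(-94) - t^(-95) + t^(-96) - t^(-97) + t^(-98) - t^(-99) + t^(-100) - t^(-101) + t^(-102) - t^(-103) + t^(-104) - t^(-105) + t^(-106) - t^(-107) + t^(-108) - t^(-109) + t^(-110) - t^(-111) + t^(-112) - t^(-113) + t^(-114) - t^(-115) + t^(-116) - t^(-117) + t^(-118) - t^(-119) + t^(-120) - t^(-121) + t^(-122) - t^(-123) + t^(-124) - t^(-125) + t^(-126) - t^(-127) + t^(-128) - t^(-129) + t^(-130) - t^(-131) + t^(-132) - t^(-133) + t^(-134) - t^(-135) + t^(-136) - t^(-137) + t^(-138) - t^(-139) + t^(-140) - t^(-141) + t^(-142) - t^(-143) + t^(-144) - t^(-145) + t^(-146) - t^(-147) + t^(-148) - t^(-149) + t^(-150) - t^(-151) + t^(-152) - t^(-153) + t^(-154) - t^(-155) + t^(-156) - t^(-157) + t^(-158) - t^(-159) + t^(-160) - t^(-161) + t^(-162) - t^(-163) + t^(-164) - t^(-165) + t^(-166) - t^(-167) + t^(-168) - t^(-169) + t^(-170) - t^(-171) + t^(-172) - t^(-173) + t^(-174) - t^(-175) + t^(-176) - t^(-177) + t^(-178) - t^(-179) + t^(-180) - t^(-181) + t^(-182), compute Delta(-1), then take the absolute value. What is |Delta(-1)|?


Step 1: The polynomial has 365 terms with alternating signs, exponents from 182 down to -182.
Step 2: Substitute t = -1. The i-th term has coefficient (-1)^i and exponent (m-i),
  so its value is (-1)^i * (-1)^(m-i) = (-1)^m = 1 for every i.
Step 3: All 365 terms equal 1, so Delta(-1) = 365 * (1) = 365
Step 4: |Delta(-1)| = 365

365


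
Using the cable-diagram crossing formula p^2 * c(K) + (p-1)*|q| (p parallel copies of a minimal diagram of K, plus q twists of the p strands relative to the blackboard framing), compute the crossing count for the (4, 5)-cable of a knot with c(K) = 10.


Step 1: Each of the c(K) crossings of the companion diagram becomes p*p = p^2 crossings among the p parallel strands, and each of the |q| twists s_1 s_2 ... s_(p-1) adds (p-1) crossings.
  Crossings = p^2 * c(K) + (p-1)*|q|
Step 2: = 4^2 * 10 + (4-1)*5
Step 3: = 16*10 + 3*5
Step 4: = 160 + 15 = 175

175


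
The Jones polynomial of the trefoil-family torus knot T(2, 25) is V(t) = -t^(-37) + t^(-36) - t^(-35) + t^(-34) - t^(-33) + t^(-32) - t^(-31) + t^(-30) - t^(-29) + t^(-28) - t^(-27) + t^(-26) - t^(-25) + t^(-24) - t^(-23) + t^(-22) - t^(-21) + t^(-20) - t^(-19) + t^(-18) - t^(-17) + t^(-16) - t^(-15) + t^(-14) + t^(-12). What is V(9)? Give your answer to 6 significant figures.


Substituting t = 9 into V(t) = -t^(-37) + t^(-36) - t^(-35) + t^(-34) - t^(-33) + t^(-32) - t^(-31) + t^(-30) - t^(-29) + t^(-28) - t^(-27) + t^(-26) - t^(-25) + t^(-24) - t^(-23) + t^(-22) - t^(-21) + t^(-20) - t^(-19) + t^(-18) - t^(-17) + t^(-16) - t^(-15) + t^(-14) + t^(-12):
  (-)t^(-37) = -4.93205e-36
  (+)t^(-36) = 4.43884e-35
  (-)t^(-35) = -3.99496e-34
  (+)t^(-34) = 3.59546e-33
  (-)t^(-33) = -3.23592e-32
  (+)t^(-32) = 2.91232e-31
  (-)t^(-31) = -2.62109e-30
  (+)t^(-30) = 2.35898e-29
  (-)t^(-29) = -2.12308e-28
  (+)t^(-28) = 1.91078e-27
  (-)t^(-27) = -1.7197e-26
  (+)t^(-26) = 1.54773e-25
  (-)t^(-25) = -1.39296e-24
  (+)t^(-24) = 1.25366e-23
  (-)t^(-23) = -1.12829e-22
  (+)t^(-22) = 1.01546e-21
  (-)t^(-21) = -9.13918e-21
  (+)t^(-20) = 8.22526e-20
  (-)t^(-19) = -7.40274e-19
  (+)t^(-18) = 6.66246e-18
  (-)t^(-17) = -5.99622e-17
  (+)t^(-16) = 5.3966e-16
  (-)t^(-15) = -4.85694e-15
  (+)t^(-14) = 4.37124e-14
  (+)t^(-12) = 3.54071e-12
Sum = (-4.93205e-36) + (4.43884e-35) + (-3.99496e-34) + (3.59546e-33) + (-3.23592e-32) + (2.91232e-31) + (-2.62109e-30) + (2.35898e-29) + (-2.12308e-28) + (1.91078e-27) + (-1.7197e-26) + (1.54773e-25) + (-1.39296e-24) + (1.25366e-23) + (-1.12829e-22) + (1.01546e-21) + (-9.13918e-21) + (8.22526e-20) + (-7.40274e-19) + (6.66246e-18) + (-5.99622e-17) + (5.3966e-16) + (-4.85694e-15) + (4.37124e-14) + (3.54071e-12)
= 3.580047341e-12
Rounded to 6 significant figures: 3.58005e-12

3.58005e-12


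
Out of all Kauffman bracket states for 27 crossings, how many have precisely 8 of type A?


We choose which 8 of 27 crossings get A-smoothings.
C(27, 8) = 27! / (8! * 19!)
= 2220075

2220075


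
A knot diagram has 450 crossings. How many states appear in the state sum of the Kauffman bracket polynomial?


Each crossing contributes 2 choices (A-smoothing or B-smoothing).
Total states = 2^450 = 2907354897182427562197295231552018137414565442749272241125960796722557152453591693304764202855054262243050086425064711734138406514458624

2907354897182427562197295231552018137414565442749272241125960796722557152453591693304764202855054262243050086425064711734138406514458624


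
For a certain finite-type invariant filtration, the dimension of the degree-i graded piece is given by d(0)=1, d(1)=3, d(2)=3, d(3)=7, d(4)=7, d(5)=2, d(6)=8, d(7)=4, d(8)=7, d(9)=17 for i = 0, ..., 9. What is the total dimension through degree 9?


Total dimension = d(0) + d(1) + ... + d(9)
= 1 + 3 + 3 + 7 + 7 + 2 + 8 + 4 + 7 + 17
= 59

59


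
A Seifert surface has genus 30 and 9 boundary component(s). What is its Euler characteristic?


chi = 2 - 2g - b
= 2 - 2*30 - 9
= 2 - 60 - 9 = -67

-67


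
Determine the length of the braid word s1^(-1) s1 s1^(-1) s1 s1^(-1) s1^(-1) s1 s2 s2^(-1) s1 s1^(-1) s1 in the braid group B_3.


The word length counts the number of generators (including inverses).
Listing each generator: s1^(-1), s1, s1^(-1), s1, s1^(-1), s1^(-1), s1, s2, s2^(-1), s1, s1^(-1), s1
There are 12 generators in this braid word.

12


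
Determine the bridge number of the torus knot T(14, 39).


The bridge number of T(p,q) is min(p,q).
min(14, 39) = 14

14


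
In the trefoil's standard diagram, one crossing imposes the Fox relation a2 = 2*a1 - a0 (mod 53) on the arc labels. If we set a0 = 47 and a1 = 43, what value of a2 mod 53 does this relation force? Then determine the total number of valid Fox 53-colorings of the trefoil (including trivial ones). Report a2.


Step 1: Apply the given crossing relation 2*a1 - a0 - a2 = 0 (mod 53).
  a2 = 2*a1 - a0 mod 53
  a2 = 2*43 - 47 mod 53
  a2 = 86 - 47 mod 53
  a2 = 39 mod 53 = 39
Step 2: The trefoil has determinant 3.
  Number of Fox p-colorings (p prime) is p^2 if p = 3, else p.
  Since 53 does not divide 3, only trivial (constant) colorings exist.
  (So the trial a0 = 47, a1 = 43 with a0 != a1 does NOT extend to a valid coloring of the whole trefoil: the other two crossing relations require 3*(a1 - a0) = 0 (mod 53), which fails.)
  Total colorings = 53
Step 3: a2 = 39, total Fox 53-colorings = 53

39


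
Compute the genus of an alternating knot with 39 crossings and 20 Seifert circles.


For alternating knots, g = (c - s + 1)/2.
= (39 - 20 + 1)/2
= 20/2 = 10

10


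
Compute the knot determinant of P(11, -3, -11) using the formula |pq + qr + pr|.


Step 1: Compute pq + qr + pr.
pq = 11*(-3) = -33
qr = (-3)*(-11) = 33
pr = 11*(-11) = -121
pq + qr + pr = -33 + 33 + (-121) = -121
Step 2: Take absolute value.
det(P(11,-3,-11)) = |-121| = 121

121


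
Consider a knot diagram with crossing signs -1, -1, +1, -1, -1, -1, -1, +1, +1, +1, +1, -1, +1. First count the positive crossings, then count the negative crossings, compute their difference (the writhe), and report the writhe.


Step 1: Count positive crossings (+1).
Positive crossings: 6
Step 2: Count negative crossings (-1).
Negative crossings: 7
Step 3: Writhe = (positive) - (negative)
w = 6 - 7 = -1
Step 4: |w| = 1, and w is negative

-1


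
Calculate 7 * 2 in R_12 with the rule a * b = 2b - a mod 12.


7 * 2 = 2*2 - 7 mod 12
= 4 - 7 mod 12
= -3 mod 12 = 9

9


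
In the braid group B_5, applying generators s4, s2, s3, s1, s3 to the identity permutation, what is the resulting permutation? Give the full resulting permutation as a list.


Starting with identity [1, 2, 3, 4, 5].
Apply generators in sequence:
  After s4: [1, 2, 3, 5, 4]
  After s2: [1, 3, 2, 5, 4]
  After s3: [1, 3, 5, 2, 4]
  After s1: [3, 1, 5, 2, 4]
  After s3: [3, 1, 2, 5, 4]
Final permutation: [3, 1, 2, 5, 4]

[3, 1, 2, 5, 4]


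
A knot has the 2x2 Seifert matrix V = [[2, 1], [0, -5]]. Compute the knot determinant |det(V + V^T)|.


Step 1: Form V + V^T where V = [[2, 1], [0, -5]]
  V^T = [[2, 0], [1, -5]]
  V + V^T = [[4, 1], [1, -10]]
Step 2: det(V + V^T) = 4*(-10) - 1*1
  = -40 - 1 = -41
Step 3: Knot determinant = |det(V + V^T)| = |-41| = 41

41


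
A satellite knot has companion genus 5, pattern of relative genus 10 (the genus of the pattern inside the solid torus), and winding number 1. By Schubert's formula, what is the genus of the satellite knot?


Schubert: g(satellite) = g_rel(pattern) + |winding| * g(companion),
where g_rel(pattern) is the genus of the pattern relative to the solid torus.
= 10 + 1 * 5
= 10 + 5 = 15

15


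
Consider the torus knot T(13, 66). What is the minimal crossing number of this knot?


For a torus knot T(p, q) with gcd(p,q)=1,
the crossing number is min(p*(q-1), q*(p-1)).
p*(q-1) = 13*65 = 845
q*(p-1) = 66*12 = 792
min(845, 792) = 792

792


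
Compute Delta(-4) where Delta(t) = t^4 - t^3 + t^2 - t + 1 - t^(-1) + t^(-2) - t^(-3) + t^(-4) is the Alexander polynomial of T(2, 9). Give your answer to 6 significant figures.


Substituting t = -4 into Delta(t) = t^4 - t^3 + t^2 - t + 1 - t^(-1) + t^(-2) - t^(-3) + t^(-4):
Term values: (256) + (64) + (16) + (4) + (1) + (0.25) + (0.0625) + (0.015625) + (0.00390625)
Sum = 341.3320312
Rounded to 6 significant figures: 341.332

341.332


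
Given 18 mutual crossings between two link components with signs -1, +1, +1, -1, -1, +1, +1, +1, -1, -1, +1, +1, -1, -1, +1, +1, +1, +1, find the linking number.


Step 1: Count positive crossings: 11
Step 2: Count negative crossings: 7
Step 3: Sum of signs = 11 - 7 = 4
Step 4: Linking number = sum/2 = 4/2 = 2

2


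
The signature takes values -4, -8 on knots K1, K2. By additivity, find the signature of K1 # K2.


The signature is additive under connected sum.
signature(K1 # K2) = (-4) + (-8)
= -12

-12


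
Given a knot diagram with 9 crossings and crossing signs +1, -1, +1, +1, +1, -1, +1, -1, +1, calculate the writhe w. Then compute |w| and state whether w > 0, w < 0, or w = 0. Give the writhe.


Step 1: Count positive crossings (+1).
Positive crossings: 6
Step 2: Count negative crossings (-1).
Negative crossings: 3
Step 3: Writhe = (positive) - (negative)
w = 6 - 3 = 3
Step 4: |w| = 3, and w is positive

3


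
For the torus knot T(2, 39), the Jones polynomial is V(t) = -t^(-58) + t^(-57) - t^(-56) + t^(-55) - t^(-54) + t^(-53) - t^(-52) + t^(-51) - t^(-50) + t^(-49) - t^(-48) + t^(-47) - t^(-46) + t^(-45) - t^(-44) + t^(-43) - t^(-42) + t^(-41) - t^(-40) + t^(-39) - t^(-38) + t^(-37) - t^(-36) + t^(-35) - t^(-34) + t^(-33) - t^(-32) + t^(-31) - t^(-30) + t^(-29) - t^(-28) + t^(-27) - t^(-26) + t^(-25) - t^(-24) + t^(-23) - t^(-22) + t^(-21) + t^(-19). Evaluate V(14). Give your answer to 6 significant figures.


Substituting t = 14 into V(t) = -t^(-58) + t^(-57) - t^(-56) + t^(-55) - t^(-54) + t^(-53) - t^(-52) + t^(-51) - t^(-50) + t^(-49) - t^(-48) + t^(-47) - t^(-46) + t^(-45) - t^(-44) + t^(-43) - t^(-42) + t^(-41) - t^(-40) + t^(-39) - t^(-38) + t^(-37) - t^(-36) + t^(-35) - t^(-34) + t^(-33) - t^(-32) + t^(-31) - t^(-30) + t^(-29) - t^(-28) + t^(-27) - t^(-26) + t^(-25) - t^(-24) + t^(-23) - t^(-22) + t^(-21) + t^(-19):
  (-)t^(-58) = -3.34637e-67
  (+)t^(-57) = 4.68492e-66
  (-)t^(-56) = -6.55888e-65
  (+)t^(-55) = 9.18244e-64
  (-)t^(-54) = -1.28554e-62
  (+)t^(-53) = 1.79976e-61
  (-)t^(-52) = -2.51966e-60
  (+)t^(-51) = 3.52753e-59
  (-)t^(-50) = -4.93854e-58
  (+)t^(-49) = 6.91395e-57
  (-)t^(-48) = -9.67953e-56
  (+)t^(-47) = 1.35513e-54
  (-)t^(-46) = -1.89719e-53
  (+)t^(-45) = 2.65606e-52
  (-)t^(-44) = -3.71849e-51
  (+)t^(-43) = 5.20588e-50
  (-)t^(-42) = -7.28824e-49
  (+)t^(-41) = 1.02035e-47
  (-)t^(-40) = -1.42849e-46
  (+)t^(-39) = 1.99989e-45
  (-)t^(-38) = -2.79985e-44
  (+)t^(-37) = 3.91979e-43
  (-)t^(-36) = -5.4877e-42
  (+)t^(-35) = 7.68279e-41
  (-)t^(-34) = -1.07559e-39
  (+)t^(-33) = 1.50583e-38
  (-)t^(-32) = -2.10816e-37
  (+)t^(-31) = 2.95142e-36
  (-)t^(-30) = -4.13199e-35
  (+)t^(-29) = 5.78478e-34
  (-)t^(-28) = -8.09869e-33
  (+)t^(-27) = 1.13382e-31
  (-)t^(-26) = -1.58734e-30
  (+)t^(-25) = 2.22228e-29
  (-)t^(-24) = -3.11119e-28
  (+)t^(-23) = 4.35567e-27
  (-)t^(-22) = -6.09794e-26
  (+)t^(-21) = 8.53712e-25
  (+)t^(-19) = 1.67327e-22
Sum = (-3.34637e-67) + (4.68492e-66) + (-6.55888e-65) + (9.18244e-64) + (-1.28554e-62) + (1.79976e-61) + (-2.51966e-60) + (3.52753e-59) + (-4.93854e-58) + (6.91395e-57) + (-9.67953e-56) + (1.35513e-54) + (-1.89719e-53) + (2.65606e-52) + (-3.71849e-51) + (5.20588e-50) + (-7.28824e-49) + (1.02035e-47) + (-1.42849e-46) + (1.99989e-45) + (-2.79985e-44) + (3.91979e-43) + (-5.4877e-42) + (7.68279e-41) + (-1.07559e-39) + (1.50583e-38) + (-2.10816e-37) + (2.95142e-36) + (-4.13199e-35) + (5.78478e-34) + (-8.09869e-33) + (1.13382e-31) + (-1.58734e-30) + (2.22228e-29) + (-3.11119e-28) + (4.35567e-27) + (-6.09794e-26) + (8.53712e-25) + (1.67327e-22)
= 1.681242975e-22
Rounded to 6 significant figures: 1.68124e-22

1.68124e-22


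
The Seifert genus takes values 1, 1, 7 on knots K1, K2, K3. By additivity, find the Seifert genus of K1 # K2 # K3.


The Seifert genus is additive under connected sum.
Seifert genus(K1 # K2 # K3) = (1) + (1) + (7)
= 9

9


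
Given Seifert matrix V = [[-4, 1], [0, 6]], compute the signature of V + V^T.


Step 1: V + V^T = [[-8, 1], [1, 12]]
Step 2: trace = 4, det = -97
Step 3: Discriminant = 4^2 - 4*(-97) = 404
Step 4: Eigenvalues: 12.0499, -8.04988
Step 5: Signature = (# positive eigenvalues) - (# negative eigenvalues) = 0

0


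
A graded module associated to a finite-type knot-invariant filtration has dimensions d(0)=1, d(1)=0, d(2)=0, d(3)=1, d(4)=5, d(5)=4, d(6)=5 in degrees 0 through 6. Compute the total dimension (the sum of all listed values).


Total dimension = d(0) + d(1) + ... + d(6)
= 1 + 0 + 0 + 1 + 5 + 4 + 5
= 16

16


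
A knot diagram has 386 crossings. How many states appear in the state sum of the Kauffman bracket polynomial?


Each crossing contributes 2 choices (A-smoothing or B-smoothing).
Total states = 2^386 = 157608024785577916849116160400574455220318957081861786671793173616982887085988842445657065019539662563226511961227264

157608024785577916849116160400574455220318957081861786671793173616982887085988842445657065019539662563226511961227264


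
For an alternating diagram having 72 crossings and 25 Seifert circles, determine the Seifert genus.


For alternating knots, g = (c - s + 1)/2.
= (72 - 25 + 1)/2
= 48/2 = 24

24


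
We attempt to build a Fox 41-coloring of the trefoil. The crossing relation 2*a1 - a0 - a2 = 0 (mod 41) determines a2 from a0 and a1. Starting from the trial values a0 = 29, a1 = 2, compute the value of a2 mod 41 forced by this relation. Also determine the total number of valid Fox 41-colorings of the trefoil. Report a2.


Step 1: Apply the given crossing relation 2*a1 - a0 - a2 = 0 (mod 41).
  a2 = 2*a1 - a0 mod 41
  a2 = 2*2 - 29 mod 41
  a2 = 4 - 29 mod 41
  a2 = -25 mod 41 = 16
Step 2: The trefoil has determinant 3.
  Number of Fox p-colorings (p prime) is p^2 if p = 3, else p.
  Since 41 does not divide 3, only trivial (constant) colorings exist.
  (So the trial a0 = 29, a1 = 2 with a0 != a1 does NOT extend to a valid coloring of the whole trefoil: the other two crossing relations require 3*(a1 - a0) = 0 (mod 41), which fails.)
  Total colorings = 41
Step 3: a2 = 16, total Fox 41-colorings = 41

16


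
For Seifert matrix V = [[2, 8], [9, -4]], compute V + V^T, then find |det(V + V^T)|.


Step 1: Form V + V^T where V = [[2, 8], [9, -4]]
  V^T = [[2, 9], [8, -4]]
  V + V^T = [[4, 17], [17, -8]]
Step 2: det(V + V^T) = 4*(-8) - 17*17
  = -32 - 289 = -321
Step 3: Knot determinant = |det(V + V^T)| = |-321| = 321

321


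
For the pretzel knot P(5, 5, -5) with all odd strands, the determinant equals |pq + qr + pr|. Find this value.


Step 1: Compute pq + qr + pr.
pq = 5*5 = 25
qr = 5*(-5) = -25
pr = 5*(-5) = -25
pq + qr + pr = 25 + (-25) + (-25) = -25
Step 2: Take absolute value.
det(P(5,5,-5)) = |-25| = 25

25


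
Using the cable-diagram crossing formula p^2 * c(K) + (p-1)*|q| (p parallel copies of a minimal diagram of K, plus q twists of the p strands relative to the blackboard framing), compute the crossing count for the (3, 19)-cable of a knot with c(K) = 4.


Step 1: Each of the c(K) crossings of the companion diagram becomes p*p = p^2 crossings among the p parallel strands, and each of the |q| twists s_1 s_2 ... s_(p-1) adds (p-1) crossings.
  Crossings = p^2 * c(K) + (p-1)*|q|
Step 2: = 3^2 * 4 + (3-1)*19
Step 3: = 9*4 + 2*19
Step 4: = 36 + 38 = 74

74


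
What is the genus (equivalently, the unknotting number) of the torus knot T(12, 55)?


For a torus knot T(p,q), both the unknotting number and genus equal (p-1)(q-1)/2.
= (12-1)(55-1)/2
= 11*54/2
= 594/2 = 297

297


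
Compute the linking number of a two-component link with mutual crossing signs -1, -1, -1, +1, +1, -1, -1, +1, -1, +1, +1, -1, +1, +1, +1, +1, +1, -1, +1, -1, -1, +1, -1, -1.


Step 1: Count positive crossings: 12
Step 2: Count negative crossings: 12
Step 3: Sum of signs = 12 - 12 = 0
Step 4: Linking number = sum/2 = 0/2 = 0

0


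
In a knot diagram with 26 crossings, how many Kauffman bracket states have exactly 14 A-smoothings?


We choose which 14 of 26 crossings get A-smoothings.
C(26, 14) = 26! / (14! * 12!)
= 9657700

9657700


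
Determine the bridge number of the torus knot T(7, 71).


The bridge number of T(p,q) is min(p,q).
min(7, 71) = 7

7


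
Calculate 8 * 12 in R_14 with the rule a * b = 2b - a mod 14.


8 * 12 = 2*12 - 8 mod 14
= 24 - 8 mod 14
= 16 mod 14 = 2

2


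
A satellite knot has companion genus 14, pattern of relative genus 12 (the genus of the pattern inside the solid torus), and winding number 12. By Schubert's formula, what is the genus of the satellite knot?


Schubert: g(satellite) = g_rel(pattern) + |winding| * g(companion),
where g_rel(pattern) is the genus of the pattern relative to the solid torus.
= 12 + 12 * 14
= 12 + 168 = 180

180


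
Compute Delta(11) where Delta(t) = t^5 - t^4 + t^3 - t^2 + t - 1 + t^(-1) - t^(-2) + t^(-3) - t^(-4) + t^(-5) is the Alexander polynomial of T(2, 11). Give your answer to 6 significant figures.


Substituting t = 11 into Delta(t) = t^5 - t^4 + t^3 - t^2 + t - 1 + t^(-1) - t^(-2) + t^(-3) - t^(-4) + t^(-5):
Term values: (161051) + (-14641) + (1331) + (-121) + (11) + (-1) + (0.0909091) + (-0.00826446) + (0.000751315) + (-6.83013e-05) + (6.20921e-06)
Sum = 147630.0833
Rounded to 6 significant figures: 147630

147630


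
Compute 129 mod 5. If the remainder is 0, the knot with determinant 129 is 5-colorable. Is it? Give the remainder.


Step 1: A knot is p-colorable if and only if p divides its determinant.
Step 2: Compute 129 mod 5.
129 = 25 * 5 + 4
Step 3: 129 mod 5 = 4
Step 4: The knot is 5-colorable: no

4


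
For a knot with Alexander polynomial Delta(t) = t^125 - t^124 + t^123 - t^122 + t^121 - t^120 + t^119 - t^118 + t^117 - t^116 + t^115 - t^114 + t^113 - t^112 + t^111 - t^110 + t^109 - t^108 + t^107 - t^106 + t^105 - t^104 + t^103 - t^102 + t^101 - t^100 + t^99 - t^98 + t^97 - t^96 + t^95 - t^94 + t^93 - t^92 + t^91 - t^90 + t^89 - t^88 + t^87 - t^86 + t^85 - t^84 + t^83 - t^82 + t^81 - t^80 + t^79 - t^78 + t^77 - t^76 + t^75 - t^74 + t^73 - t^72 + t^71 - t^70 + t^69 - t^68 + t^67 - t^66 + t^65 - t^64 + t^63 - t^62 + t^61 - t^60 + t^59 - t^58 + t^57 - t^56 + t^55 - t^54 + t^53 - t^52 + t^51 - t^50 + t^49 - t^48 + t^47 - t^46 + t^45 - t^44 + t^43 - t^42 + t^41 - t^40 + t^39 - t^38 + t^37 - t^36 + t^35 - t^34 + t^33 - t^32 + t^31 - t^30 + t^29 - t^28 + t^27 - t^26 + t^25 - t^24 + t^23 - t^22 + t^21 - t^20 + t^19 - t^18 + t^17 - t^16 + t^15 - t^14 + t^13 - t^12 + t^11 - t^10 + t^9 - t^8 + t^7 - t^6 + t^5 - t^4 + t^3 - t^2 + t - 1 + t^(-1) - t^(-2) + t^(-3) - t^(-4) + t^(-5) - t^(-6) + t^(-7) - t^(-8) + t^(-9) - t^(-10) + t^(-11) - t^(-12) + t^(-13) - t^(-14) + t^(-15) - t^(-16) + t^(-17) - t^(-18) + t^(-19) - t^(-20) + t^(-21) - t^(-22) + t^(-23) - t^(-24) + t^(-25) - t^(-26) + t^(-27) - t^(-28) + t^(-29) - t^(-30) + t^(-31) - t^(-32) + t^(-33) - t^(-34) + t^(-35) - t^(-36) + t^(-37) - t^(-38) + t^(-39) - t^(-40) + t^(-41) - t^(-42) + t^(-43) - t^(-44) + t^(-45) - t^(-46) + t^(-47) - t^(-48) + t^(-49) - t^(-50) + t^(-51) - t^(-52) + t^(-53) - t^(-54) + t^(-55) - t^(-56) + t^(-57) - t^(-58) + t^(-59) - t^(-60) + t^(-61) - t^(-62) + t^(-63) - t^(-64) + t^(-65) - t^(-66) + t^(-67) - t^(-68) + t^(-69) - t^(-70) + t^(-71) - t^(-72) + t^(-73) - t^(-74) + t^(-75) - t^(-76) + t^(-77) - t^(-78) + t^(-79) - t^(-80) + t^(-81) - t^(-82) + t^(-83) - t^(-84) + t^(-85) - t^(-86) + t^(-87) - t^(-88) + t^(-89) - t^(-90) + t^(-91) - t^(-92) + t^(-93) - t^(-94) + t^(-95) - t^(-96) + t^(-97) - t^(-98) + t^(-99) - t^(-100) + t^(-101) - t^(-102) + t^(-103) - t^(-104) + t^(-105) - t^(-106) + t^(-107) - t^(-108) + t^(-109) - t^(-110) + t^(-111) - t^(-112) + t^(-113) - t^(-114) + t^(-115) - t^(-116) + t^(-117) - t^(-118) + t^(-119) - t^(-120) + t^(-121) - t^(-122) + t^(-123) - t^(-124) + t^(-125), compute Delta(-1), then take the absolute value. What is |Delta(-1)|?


Step 1: The polynomial has 251 terms with alternating signs, exponents from 125 down to -125.
Step 2: Substitute t = -1. The i-th term has coefficient (-1)^i and exponent (m-i),
  so its value is (-1)^i * (-1)^(m-i) = (-1)^m = -1 for every i.
Step 3: All 251 terms equal -1, so Delta(-1) = 251 * (-1) = -251
Step 4: |Delta(-1)| = 251

251


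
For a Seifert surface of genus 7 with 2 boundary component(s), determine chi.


chi = 2 - 2g - b
= 2 - 2*7 - 2
= 2 - 14 - 2 = -14

-14


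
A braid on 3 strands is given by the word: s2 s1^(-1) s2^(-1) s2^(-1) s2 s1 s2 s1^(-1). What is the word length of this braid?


The word length counts the number of generators (including inverses).
Listing each generator: s2, s1^(-1), s2^(-1), s2^(-1), s2, s1, s2, s1^(-1)
There are 8 generators in this braid word.

8


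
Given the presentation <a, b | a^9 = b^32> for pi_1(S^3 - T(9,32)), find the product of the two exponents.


The relation is a^9 = b^32.
Product of exponents = 9 * 32
= 288

288


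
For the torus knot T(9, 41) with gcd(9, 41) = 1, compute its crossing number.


For a torus knot T(p, q) with gcd(p,q)=1,
the crossing number is min(p*(q-1), q*(p-1)).
p*(q-1) = 9*40 = 360
q*(p-1) = 41*8 = 328
min(360, 328) = 328

328


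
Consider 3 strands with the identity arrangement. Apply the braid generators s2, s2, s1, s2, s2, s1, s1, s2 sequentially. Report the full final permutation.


Starting with identity [1, 2, 3].
Apply generators in sequence:
  After s2: [1, 3, 2]
  After s2: [1, 2, 3]
  After s1: [2, 1, 3]
  After s2: [2, 3, 1]
  After s2: [2, 1, 3]
  After s1: [1, 2, 3]
  After s1: [2, 1, 3]
  After s2: [2, 3, 1]
Final permutation: [2, 3, 1]

[2, 3, 1]


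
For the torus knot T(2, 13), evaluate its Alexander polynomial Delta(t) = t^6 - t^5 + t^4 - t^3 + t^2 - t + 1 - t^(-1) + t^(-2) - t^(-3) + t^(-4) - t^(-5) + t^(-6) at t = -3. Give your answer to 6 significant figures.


Substituting t = -3 into Delta(t) = t^6 - t^5 + t^4 - t^3 + t^2 - t + 1 - t^(-1) + t^(-2) - t^(-3) + t^(-4) - t^(-5) + t^(-6):
Term values: (729) + (243) + (81) + (27) + (9) + (3) + (1) + (0.333333) + (0.111111) + (0.037037) + (0.0123457) + (0.00411523) + (0.00137174)
Sum = 1093.499314
Rounded to 6 significant figures: 1093.5

1093.5


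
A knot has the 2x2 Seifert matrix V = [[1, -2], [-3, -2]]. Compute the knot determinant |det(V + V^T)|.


Step 1: Form V + V^T where V = [[1, -2], [-3, -2]]
  V^T = [[1, -3], [-2, -2]]
  V + V^T = [[2, -5], [-5, -4]]
Step 2: det(V + V^T) = 2*(-4) - (-5)*(-5)
  = -8 - 25 = -33
Step 3: Knot determinant = |det(V + V^T)| = |-33| = 33

33


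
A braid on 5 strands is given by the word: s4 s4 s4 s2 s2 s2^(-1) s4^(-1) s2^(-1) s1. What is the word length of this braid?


The word length counts the number of generators (including inverses).
Listing each generator: s4, s4, s4, s2, s2, s2^(-1), s4^(-1), s2^(-1), s1
There are 9 generators in this braid word.

9
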